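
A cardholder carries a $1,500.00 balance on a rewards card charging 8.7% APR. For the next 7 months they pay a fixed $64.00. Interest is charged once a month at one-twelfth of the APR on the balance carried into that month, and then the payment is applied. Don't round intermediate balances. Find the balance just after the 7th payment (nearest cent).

$1,119.94

Monthly rate r = 8.7%/12 = 0.725% = 0.00725.
Each month: B ← B·(1+r) − $64.00.
Month 1: interest $10.88; balance after payment $1,446.88.
Month 2: interest $10.49; balance after payment $1,393.36.
Month 3: interest $10.10; balance after payment $1,339.47.
Month 4: interest $9.71; balance after payment $1,285.18.
Month 5: interest $9.32; balance after payment $1,230.50.
Month 6: interest $8.92; balance after payment $1,175.42.
Month 7: interest $8.52; balance after payment $1,119.94.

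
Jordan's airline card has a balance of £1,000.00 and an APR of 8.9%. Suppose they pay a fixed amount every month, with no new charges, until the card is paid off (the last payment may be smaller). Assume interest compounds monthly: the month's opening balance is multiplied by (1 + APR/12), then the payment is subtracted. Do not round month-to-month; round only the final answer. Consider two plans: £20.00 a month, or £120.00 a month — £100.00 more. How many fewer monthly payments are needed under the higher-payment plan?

Monthly rate r = 8.9%/12 = 0.741667% = 0.00741667.
At £20.00/mo: n = ⌈−ln(1 − rB₀/P)/ln(1+r)⌉ = 63 payments (last £14.15); total interest = total paid − £1,000.00 = £254.15.
At £120.00/mo: 9 payments (last £76.16); total interest £36.16.
Payments saved = 63 − 9 = 54.

54 fewer payments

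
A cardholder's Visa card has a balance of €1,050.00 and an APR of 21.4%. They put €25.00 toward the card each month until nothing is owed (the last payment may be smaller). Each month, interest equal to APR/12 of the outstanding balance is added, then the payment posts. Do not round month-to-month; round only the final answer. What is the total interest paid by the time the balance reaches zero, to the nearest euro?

Monthly rate r = 21.4%/12 = 1.78333% = 0.0178333.
Payoff takes n = ⌈−ln(1 − rB₀/P)/ln(1+r)⌉ = ⌈78.201⌉ = 79 payments; the last is €5.07.
Total paid = 78·€25.00 + €5.07 = €1,955.07.
Total interest = total paid − principal = €1,955.07 − €1,050.00 = €905.07.

€905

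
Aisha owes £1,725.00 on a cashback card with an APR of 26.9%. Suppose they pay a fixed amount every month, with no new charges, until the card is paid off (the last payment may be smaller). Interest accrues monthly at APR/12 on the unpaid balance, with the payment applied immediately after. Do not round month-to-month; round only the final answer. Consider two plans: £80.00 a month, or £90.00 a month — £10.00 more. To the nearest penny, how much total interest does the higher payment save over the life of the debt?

Monthly rate r = 26.9%/12 = 2.24167% = 0.0224167.
At £80.00/mo: n = ⌈−ln(1 − rB₀/P)/ln(1+r)⌉ = 30 payments (last £63.31); total interest = total paid − £1,725.00 = £658.31.
At £90.00/mo: 26 payments (last £29.78); total interest £554.78.
Interest saved = £658.31 − £554.78 = £103.53.

£103.53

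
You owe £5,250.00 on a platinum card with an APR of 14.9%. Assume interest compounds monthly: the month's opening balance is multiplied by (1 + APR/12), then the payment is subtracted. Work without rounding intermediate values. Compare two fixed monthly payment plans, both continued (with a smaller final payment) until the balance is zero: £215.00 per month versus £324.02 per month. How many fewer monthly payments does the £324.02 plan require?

11 fewer payments

Monthly rate r = 14.9%/12 = 1.24167% = 0.0124167.
At £215.00/mo: n = ⌈−ln(1 − rB₀/P)/ln(1+r)⌉ = 30 payments (last £59.28); total interest = total paid − £5,250.00 = £1,044.28.
At £324.02/mo: 19 payments (last £65.97); total interest £648.33.
Payments saved = 30 − 19 = 11.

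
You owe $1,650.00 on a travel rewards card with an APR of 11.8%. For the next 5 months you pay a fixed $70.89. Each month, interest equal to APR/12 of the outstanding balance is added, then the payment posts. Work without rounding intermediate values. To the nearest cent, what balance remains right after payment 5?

$1,371.25

Monthly rate r = 11.8%/12 = 0.983333% = 0.00983333.
Each month: B ← B·(1+r) − $70.89.
Month 1: interest $16.23; balance after payment $1,595.33.
Month 2: interest $15.69; balance after payment $1,540.13.
Month 3: interest $15.14; balance after payment $1,484.39.
Month 4: interest $14.60; balance after payment $1,428.09.
Month 5: interest $14.04; balance after payment $1,371.25.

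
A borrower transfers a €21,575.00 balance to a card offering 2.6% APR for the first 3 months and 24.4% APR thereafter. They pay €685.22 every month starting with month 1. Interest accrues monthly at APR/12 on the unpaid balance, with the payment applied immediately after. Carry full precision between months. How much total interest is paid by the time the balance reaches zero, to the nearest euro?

Promo months 1–3 at r₀ = 2.6%/12 = 0.00216667; months 4+ at r₁ = 24.4%/12 = 0.0203333.
After month 3: iterate B ← B·(1+r₀) − €685.22 for 3 months → €19,655.42.
Then at r₁ with €685.22/mo: n₂ = −ln(1 − r₁·B/P)/ln(1+r₁) ≈ 43.48 → 44 more payments.
Total paid = 46·€685.22 + €332.80 = €31,852.92; interest = €31,852.92 − €21,575.00 = €10,277.92.

€10,278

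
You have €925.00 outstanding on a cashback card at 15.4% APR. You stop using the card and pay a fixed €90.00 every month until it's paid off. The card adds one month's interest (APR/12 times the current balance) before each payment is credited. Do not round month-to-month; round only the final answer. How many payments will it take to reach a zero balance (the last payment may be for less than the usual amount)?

Monthly rate r = 15.4%/12 = 1.28333% = 0.0128333.
Recurrence: B ← B·(1+r) − €90.00.
Month 1: interest €11.87; balance after payment €846.87.
Month 2: interest €10.87; balance after payment €767.74.
Closed form: n = −ln(1 − rB₀/P)/ln(1+r) = −ln(0.8681)/ln(1.01283) ≈ 11.092, so the balance reaches zero during payment 12.

12 payments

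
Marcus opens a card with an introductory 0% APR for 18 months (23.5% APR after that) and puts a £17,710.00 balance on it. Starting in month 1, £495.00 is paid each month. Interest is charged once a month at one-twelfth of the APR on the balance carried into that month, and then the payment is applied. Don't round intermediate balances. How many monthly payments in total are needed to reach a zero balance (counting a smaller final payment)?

41 months

Promo months 1–18 at r₀ = 0%/12 = 0; months 19+ at r₁ = 23.5%/12 = 0.0195833.
After month 18 (no interest yet): B = £17,710.00 − 18·£495.00 = £8,800.00.
Then at r₁ with £495.00/mo: n₂ = −ln(1 − r₁·B/P)/ln(1+r₁) ≈ 22.07 → 23 more payments.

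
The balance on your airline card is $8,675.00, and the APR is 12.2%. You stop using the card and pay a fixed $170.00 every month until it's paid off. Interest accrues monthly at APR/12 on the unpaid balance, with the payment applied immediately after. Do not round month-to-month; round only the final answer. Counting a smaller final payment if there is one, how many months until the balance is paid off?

Monthly rate r = 12.2%/12 = 1.01667% = 0.0101667.
Recurrence: B ← B·(1+r) − $170.00.
Month 1: interest $88.20; balance after payment $8,593.20.
Month 2: interest $87.36; balance after payment $8,510.56.
Closed form: n = −ln(1 − rB₀/P)/ln(1+r) = −ln(0.4812)/ln(1.01017) ≈ 72.313, so the balance reaches zero during payment 73.

73 months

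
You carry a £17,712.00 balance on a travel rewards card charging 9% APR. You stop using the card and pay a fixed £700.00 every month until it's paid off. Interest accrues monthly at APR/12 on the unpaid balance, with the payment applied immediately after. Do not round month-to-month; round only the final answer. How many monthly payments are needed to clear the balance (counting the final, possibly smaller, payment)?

Monthly rate r = 9%/12 = 0.75% = 0.0075.
Recurrence: B ← B·(1+r) − £700.00.
Month 1: interest £132.84; balance after payment £17,144.84.
Month 2: interest £128.59; balance after payment £16,573.43.
Closed form: n = −ln(1 − rB₀/P)/ln(1+r) = −ln(0.81023)/ln(1.0075) ≈ 28.164, so the balance reaches zero during payment 29.

29 payments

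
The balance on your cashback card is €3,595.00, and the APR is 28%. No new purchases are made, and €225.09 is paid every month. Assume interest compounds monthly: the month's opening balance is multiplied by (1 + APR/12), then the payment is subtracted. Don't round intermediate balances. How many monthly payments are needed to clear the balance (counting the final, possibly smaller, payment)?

21 payments

Monthly rate r = 28%/12 = 2.33333% = 0.0233333.
Recurrence: B ← B·(1+r) − €225.09.
Month 1: interest €83.88; balance after payment €3,453.79.
Month 2: interest €80.59; balance after payment €3,309.29.
Closed form: n = −ln(1 − rB₀/P)/ln(1+r) = −ln(0.62733)/ln(1.02333) ≈ 20.215, so the balance reaches zero during payment 21.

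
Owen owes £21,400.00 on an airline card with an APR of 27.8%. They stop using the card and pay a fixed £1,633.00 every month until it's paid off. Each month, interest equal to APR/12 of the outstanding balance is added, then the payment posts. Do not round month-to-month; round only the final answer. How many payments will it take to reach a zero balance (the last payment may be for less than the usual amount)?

16 months

Monthly rate r = 27.8%/12 = 2.31667% = 0.0231667.
Recurrence: B ← B·(1+r) − £1,633.00.
Month 1: interest £495.77; balance after payment £20,262.77.
Month 2: interest £469.42; balance after payment £19,099.19.
Closed form: n = −ln(1 − rB₀/P)/ln(1+r) = −ln(0.69641)/ln(1.02317) ≈ 15.798, so the balance reaches zero during payment 16.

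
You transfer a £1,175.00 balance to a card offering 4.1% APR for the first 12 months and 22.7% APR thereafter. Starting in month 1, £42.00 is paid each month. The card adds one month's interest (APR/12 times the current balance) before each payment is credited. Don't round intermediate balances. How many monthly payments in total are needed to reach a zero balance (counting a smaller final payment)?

Promo months 1–12 at r₀ = 4.1%/12 = 0.00341667; months 13+ at r₁ = 22.7%/12 = 0.0189167.
After month 12: iterate B ← B·(1+r₀) − £42.00 for 12 months → £710.51.
Then at r₁ with £42.00/mo: n₂ = −ln(1 − r₁·B/P)/ln(1+r₁) ≈ 20.58 → 21 more payments.

33 months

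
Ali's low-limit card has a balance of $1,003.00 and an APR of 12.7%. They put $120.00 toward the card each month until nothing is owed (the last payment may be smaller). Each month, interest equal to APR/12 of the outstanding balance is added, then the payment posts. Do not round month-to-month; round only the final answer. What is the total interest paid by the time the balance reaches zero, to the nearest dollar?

Monthly rate r = 12.7%/12 = 1.05833% = 0.0105833.
Payoff takes n = ⌈−ln(1 − rB₀/P)/ln(1+r)⌉ = ⌈8.798⌉ = 9 payments; the last is $95.81.
Total paid = 8·$120.00 + $95.81 = $1,055.81.
Total interest = total paid − principal = $1,055.81 − $1,003.00 = $52.81.

$53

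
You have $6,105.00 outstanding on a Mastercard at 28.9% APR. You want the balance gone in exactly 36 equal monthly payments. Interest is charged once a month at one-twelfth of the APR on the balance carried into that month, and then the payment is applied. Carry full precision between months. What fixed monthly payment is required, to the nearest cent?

Monthly rate r = 28.9%/12 = 2.40833% = 0.0240833.
Level-payment amortization: P = B₀·r / (1 − (1+r)^(−n)) = 6105.00·0.0240833 / (1 − 1.02408^(−36)).
Denominator 1 − (1+r)^(−36) = 0.575449589.
P = 147.029 / 0.575449589 ≈ 255.50.

$255.50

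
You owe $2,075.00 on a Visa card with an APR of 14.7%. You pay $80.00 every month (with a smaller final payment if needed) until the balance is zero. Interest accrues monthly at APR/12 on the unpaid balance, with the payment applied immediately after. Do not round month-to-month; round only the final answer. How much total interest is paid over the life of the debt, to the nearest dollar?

Monthly rate r = 14.7%/12 = 1.225% = 0.01225.
Payoff takes n = ⌈−ln(1 − rB₀/P)/ln(1+r)⌉ = ⌈31.402⌉ = 32 payments; the last is $32.27.
Total paid = 31·$80.00 + $32.27 = $2,512.27.
Total interest = total paid − principal = $2,512.27 − $2,075.00 = $437.27.

$437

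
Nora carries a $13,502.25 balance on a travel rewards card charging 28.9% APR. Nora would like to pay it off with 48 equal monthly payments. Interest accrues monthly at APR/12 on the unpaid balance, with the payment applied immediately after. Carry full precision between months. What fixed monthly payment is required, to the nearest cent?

$477.56

Monthly rate r = 28.9%/12 = 2.40833% = 0.0240833.
Level-payment amortization: P = B₀·r / (1 − (1+r)^(−n)) = 13502.25·0.0240833 / (1 − 1.02408^(−48)).
Denominator 1 − (1+r)^(−48) = 0.680915515.
P = 325.179 / 0.680915515 ≈ 477.56.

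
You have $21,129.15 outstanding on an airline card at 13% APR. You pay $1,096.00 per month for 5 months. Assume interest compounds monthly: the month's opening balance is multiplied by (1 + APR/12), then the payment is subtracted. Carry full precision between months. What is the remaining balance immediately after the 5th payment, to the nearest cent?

Monthly rate r = 13%/12 = 1.08333% = 0.0108333.
Each month: B ← B·(1+r) − $1,096.00.
Month 1: interest $228.90; balance after payment $20,262.05.
Month 2: interest $219.51; balance after payment $19,385.55.
Month 3: interest $210.01; balance after payment $18,499.56.
Month 4: interest $200.41; balance after payment $17,603.98.
Month 5: interest $190.71; balance after payment $16,698.69.

$16,698.69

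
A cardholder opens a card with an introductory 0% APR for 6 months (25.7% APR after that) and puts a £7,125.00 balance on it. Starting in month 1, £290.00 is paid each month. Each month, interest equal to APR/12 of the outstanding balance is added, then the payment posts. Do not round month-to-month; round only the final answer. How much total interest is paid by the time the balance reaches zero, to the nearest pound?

£1,553

Promo months 1–6 at r₀ = 0%/12 = 0; months 7+ at r₁ = 25.7%/12 = 0.0214167.
After month 6 (no interest yet): B = £7,125.00 − 6·£290.00 = £5,385.00.
Then at r₁ with £290.00/mo: n₂ = −ln(1 − r₁·B/P)/ln(1+r₁) ≈ 23.92 → 24 more payments.
Total paid = 29·£290.00 + £268.34 = £8,678.34; interest = £8,678.34 − £7,125.00 = £1,553.34.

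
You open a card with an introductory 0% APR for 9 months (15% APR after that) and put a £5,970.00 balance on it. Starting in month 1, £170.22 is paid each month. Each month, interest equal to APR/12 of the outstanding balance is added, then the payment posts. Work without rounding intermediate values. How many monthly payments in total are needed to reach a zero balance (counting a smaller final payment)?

41 payments

Promo months 1–9 at r₀ = 0%/12 = 0; months 10+ at r₁ = 15%/12 = 0.0125.
After month 9 (no interest yet): B = £5,970.00 − 9·£170.22 = £4,438.02.
Then at r₁ with £170.22/mo: n₂ = −ln(1 − r₁·B/P)/ln(1+r₁) ≈ 31.75 → 32 more payments.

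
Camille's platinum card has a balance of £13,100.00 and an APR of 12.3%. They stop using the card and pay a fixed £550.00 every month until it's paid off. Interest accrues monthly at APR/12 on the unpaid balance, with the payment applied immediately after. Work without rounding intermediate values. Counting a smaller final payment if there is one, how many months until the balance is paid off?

28 months

Monthly rate r = 12.3%/12 = 1.025% = 0.01025.
Recurrence: B ← B·(1+r) − £550.00.
Month 1: interest £134.28; balance after payment £12,684.27.
Month 2: interest £130.01; balance after payment £12,264.29.
Closed form: n = −ln(1 − rB₀/P)/ln(1+r) = −ln(0.75586)/ln(1.01025) ≈ 27.446, so the balance reaches zero during payment 28.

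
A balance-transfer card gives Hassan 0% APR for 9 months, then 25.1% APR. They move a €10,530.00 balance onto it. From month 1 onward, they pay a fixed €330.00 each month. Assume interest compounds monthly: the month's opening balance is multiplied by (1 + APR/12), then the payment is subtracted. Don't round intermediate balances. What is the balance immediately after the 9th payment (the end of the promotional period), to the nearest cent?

€7,560.00

Promo months 1–9 at r₀ = 0%/12 = 0; months 10+ at r₁ = 25.1%/12 = 0.0209167.
After month 9 (no interest yet): B = €10,530.00 − 9·€330.00 = €7,560.00.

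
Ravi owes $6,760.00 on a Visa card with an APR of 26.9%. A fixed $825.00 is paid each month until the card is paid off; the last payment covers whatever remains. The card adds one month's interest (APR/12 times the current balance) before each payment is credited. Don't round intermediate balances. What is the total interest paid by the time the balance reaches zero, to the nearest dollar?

$794

Monthly rate r = 26.9%/12 = 2.24167% = 0.0224167.
Payoff takes n = ⌈−ln(1 − rB₀/P)/ln(1+r)⌉ = ⌈9.155⌉ = 10 payments; the last is $128.76.
Total paid = 9·$825.00 + $128.76 = $7,553.76.
Total interest = total paid − principal = $7,553.76 − $6,760.00 = $793.76.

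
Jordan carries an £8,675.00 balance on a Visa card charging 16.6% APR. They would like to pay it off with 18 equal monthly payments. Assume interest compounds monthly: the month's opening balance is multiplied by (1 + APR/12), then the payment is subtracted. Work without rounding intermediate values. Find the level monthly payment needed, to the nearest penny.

Monthly rate r = 16.6%/12 = 1.38333% = 0.0138333.
Level-payment amortization: P = B₀·r / (1 − (1+r)^(−n)) = 8675.00·0.0138333 / (1 − 1.01383^(−18)).
Denominator 1 − (1+r)^(−18) = 0.219088514.
P = 120.004 / 0.219088514 ≈ 547.74.

£547.74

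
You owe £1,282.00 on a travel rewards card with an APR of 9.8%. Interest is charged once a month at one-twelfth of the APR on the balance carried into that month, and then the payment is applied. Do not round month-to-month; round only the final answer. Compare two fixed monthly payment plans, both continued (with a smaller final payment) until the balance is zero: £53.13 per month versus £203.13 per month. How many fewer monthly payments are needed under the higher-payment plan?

20 fewer payments

Monthly rate r = 9.8%/12 = 0.816667% = 0.00816667.
At £53.13/mo: n = ⌈−ln(1 − rB₀/P)/ln(1+r)⌉ = 27 payments (last £52.27); total interest = total paid − £1,282.00 = £151.65.
At £203.13/mo: 7 payments (last £103.01); total interest £39.79.
Payments saved = 27 − 7 = 20.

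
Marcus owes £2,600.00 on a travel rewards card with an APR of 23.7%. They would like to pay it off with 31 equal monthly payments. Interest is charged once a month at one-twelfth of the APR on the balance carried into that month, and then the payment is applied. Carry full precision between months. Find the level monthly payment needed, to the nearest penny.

£112.95

Monthly rate r = 23.7%/12 = 1.975% = 0.01975.
Level-payment amortization: P = B₀·r / (1 − (1+r)^(−n)) = 2600.00·0.01975 / (1 − 1.01975^(−31)).
Denominator 1 − (1+r)^(−31) = 0.454625452.
P = 51.35 / 0.454625452 ≈ 112.95.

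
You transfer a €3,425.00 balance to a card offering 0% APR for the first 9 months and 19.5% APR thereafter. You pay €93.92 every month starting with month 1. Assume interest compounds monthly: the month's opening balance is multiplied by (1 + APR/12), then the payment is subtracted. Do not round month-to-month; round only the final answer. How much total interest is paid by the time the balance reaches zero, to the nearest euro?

€865

Promo months 1–9 at r₀ = 0%/12 = 0; months 10+ at r₁ = 19.5%/12 = 0.01625.
After month 9 (no interest yet): B = €3,425.00 − 9·€93.92 = €2,579.72.
Then at r₁ with €93.92/mo: n₂ = −ln(1 − r₁·B/P)/ln(1+r₁) ≈ 36.68 → 37 more payments.
Total paid = 45·€93.92 + €63.74 = €4,290.14; interest = €4,290.14 − €3,425.00 = €865.14.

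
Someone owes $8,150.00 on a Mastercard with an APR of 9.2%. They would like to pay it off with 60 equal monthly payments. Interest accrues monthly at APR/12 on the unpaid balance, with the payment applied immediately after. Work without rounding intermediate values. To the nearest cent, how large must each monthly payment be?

$169.97

Monthly rate r = 9.2%/12 = 0.766667% = 0.00766667.
Level-payment amortization: P = B₀·r / (1 − (1+r)^(−n)) = 8150.00·0.00766667 / (1 − 1.00767^(−60)).
Denominator 1 − (1+r)^(−60) = 0.367607876.
P = 62.4833 / 0.367607876 ≈ 169.97.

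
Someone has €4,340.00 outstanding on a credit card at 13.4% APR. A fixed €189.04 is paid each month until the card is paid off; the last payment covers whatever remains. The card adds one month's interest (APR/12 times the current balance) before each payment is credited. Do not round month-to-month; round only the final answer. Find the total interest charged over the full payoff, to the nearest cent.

€702.63

Monthly rate r = 13.4%/12 = 1.11667% = 0.0111667.
Payoff takes n = ⌈−ln(1 − rB₀/P)/ln(1+r)⌉ = ⌈26.674⌉ = 27 payments; the last is €127.59.
Total paid = 26·€189.04 + €127.59 = €5,042.63.
Total interest = total paid − principal = €5,042.63 − €4,340.00 = €702.63.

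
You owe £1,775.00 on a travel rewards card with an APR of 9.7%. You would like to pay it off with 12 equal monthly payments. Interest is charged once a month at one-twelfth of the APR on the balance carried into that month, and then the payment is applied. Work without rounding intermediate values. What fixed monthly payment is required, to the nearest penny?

Monthly rate r = 9.7%/12 = 0.808333% = 0.00808333.
Level-payment amortization: P = B₀·r / (1 − (1+r)^(−n)) = 1775.00·0.00808333 / (1 − 1.00808^(−12)).
Denominator 1 − (1+r)^(−12) = 0.0920900309.
P = 14.3479 / 0.0920900309 ≈ 155.80.

£155.80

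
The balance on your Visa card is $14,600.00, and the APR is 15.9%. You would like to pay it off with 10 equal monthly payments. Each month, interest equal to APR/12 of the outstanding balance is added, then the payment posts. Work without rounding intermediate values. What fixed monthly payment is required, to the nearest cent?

Monthly rate r = 15.9%/12 = 1.325% = 0.01325.
Level-payment amortization: P = B₀·r / (1 − (1+r)^(−n)) = 14600.00·0.01325 / (1 − 1.01325^(−10)).
Denominator 1 − (1+r)^(−10) = 0.123334581.
P = 193.45 / 0.123334581 ≈ 1568.50.

$1,568.50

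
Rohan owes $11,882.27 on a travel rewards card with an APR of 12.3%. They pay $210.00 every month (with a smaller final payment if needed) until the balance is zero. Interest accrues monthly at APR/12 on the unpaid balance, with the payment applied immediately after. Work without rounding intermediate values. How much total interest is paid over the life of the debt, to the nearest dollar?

$5,980

Monthly rate r = 12.3%/12 = 1.025% = 0.01025.
Payoff takes n = ⌈−ln(1 − rB₀/P)/ln(1+r)⌉ = ⌈85.060⌉ = 86 payments; the last is $12.60.
Total paid = 85·$210.00 + $12.60 = $17,862.60.
Total interest = total paid − principal = $17,862.60 − $11,882.27 = $5,980.33.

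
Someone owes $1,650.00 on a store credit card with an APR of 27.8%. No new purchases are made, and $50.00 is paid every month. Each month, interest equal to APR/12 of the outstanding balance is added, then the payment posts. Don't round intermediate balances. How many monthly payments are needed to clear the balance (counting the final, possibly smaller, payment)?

Monthly rate r = 27.8%/12 = 2.31667% = 0.0231667.
Recurrence: B ← B·(1+r) − $50.00.
Month 1: interest $38.23; balance after payment $1,638.22.
Month 2: interest $37.95; balance after payment $1,626.18.
Closed form: n = −ln(1 − rB₀/P)/ln(1+r) = −ln(0.2355)/ln(1.02317) ≈ 63.139, so the balance reaches zero during payment 64.

64 payments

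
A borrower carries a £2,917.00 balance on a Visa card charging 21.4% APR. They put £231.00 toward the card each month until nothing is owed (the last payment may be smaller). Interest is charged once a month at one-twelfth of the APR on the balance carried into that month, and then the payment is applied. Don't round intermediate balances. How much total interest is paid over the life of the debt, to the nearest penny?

Monthly rate r = 21.4%/12 = 1.78333% = 0.0178333.
Payoff takes n = ⌈−ln(1 − rB₀/P)/ln(1+r)⌉ = ⌈14.434⌉ = 15 payments; the last is £100.82.
Total paid = 14·£231.00 + £100.82 = £3,334.82.
Total interest = total paid − principal = £3,334.82 − £2,917.00 = £417.82.

£417.82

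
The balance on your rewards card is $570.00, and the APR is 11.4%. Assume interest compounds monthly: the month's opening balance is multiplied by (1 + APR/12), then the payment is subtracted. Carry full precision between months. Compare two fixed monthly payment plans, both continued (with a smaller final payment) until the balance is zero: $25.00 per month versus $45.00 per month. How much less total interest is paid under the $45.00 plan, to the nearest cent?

$35.21

Monthly rate r = 11.4%/12 = 0.95% = 0.0095.
At $25.00/mo: n = ⌈−ln(1 − rB₀/P)/ln(1+r)⌉ = 26 payments (last $20.46); total interest = total paid − $570.00 = $75.46.
At $45.00/mo: 14 payments (last $25.25); total interest $40.25.
Interest saved = $75.46 − $40.25 = $35.21.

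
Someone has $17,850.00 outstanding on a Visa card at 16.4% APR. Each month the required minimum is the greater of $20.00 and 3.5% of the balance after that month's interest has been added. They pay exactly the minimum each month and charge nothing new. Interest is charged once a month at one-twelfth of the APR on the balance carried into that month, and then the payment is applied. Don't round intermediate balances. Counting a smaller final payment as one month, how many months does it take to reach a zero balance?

193 months

Monthly rate r = 16.4%/12 = 1.36667% = 0.0136667.
While 3.5% of the post-interest balance exceeds $20.00, each month B ← (B·(1+r))·(1 − 0.035), i.e. B shrinks by the factor (1+r)·0.965 = 0.97819.
This holds for months 1–157. Entering month 158 the balance is $559.72; 3.5% of the post-interest balance is now below $20.00, so the flat $20.00 minimum applies from here.
From month 158 a fixed $20.00 at rate r clears $559.72 in 36 more payments. Total: 157 + 36 = 193 months.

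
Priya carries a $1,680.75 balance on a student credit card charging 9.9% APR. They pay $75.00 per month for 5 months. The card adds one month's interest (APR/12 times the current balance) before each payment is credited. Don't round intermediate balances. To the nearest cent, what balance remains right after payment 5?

$1,370.00

Monthly rate r = 9.9%/12 = 0.825% = 0.00825.
Each month: B ← B·(1+r) − $75.00.
Month 1: interest $13.87; balance after payment $1,619.62.
Month 2: interest $13.36; balance after payment $1,557.98.
Month 3: interest $12.85; balance after payment $1,495.83.
Month 4: interest $12.34; balance after payment $1,433.17.
Month 5: interest $11.82; balance after payment $1,370.00.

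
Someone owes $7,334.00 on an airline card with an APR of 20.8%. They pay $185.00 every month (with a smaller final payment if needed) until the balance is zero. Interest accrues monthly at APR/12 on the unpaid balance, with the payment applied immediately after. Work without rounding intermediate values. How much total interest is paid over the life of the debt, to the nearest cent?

Monthly rate r = 20.8%/12 = 1.73333% = 0.0173333.
Payoff takes n = ⌈−ln(1 − rB₀/P)/ln(1+r)⌉ = ⌈67.620⌉ = 68 payments; the last is $114.99.
Total paid = 67·$185.00 + $114.99 = $12,509.99.
Total interest = total paid − principal = $12,509.99 − $7,334.00 = $5,175.99.

$5,175.99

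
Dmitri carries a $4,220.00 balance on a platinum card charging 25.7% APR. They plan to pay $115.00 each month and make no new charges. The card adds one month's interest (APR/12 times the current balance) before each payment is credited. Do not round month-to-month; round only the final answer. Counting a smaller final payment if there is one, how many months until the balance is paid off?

73 months

Monthly rate r = 25.7%/12 = 2.14167% = 0.0214167.
Recurrence: B ← B·(1+r) − $115.00.
Month 1: interest $90.38; balance after payment $4,195.38.
Month 2: interest $89.85; balance after payment $4,170.23.
Closed form: n = −ln(1 − rB₀/P)/ln(1+r) = −ln(0.2141)/ln(1.02142) ≈ 72.735, so the balance reaches zero during payment 73.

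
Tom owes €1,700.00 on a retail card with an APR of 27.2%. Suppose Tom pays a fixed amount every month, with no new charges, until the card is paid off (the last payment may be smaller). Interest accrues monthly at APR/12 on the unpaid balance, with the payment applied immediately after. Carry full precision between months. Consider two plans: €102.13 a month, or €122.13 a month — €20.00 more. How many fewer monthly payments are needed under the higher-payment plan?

5 fewer payments

Monthly rate r = 27.2%/12 = 2.26667% = 0.0226667.
At €102.13/mo: n = ⌈−ln(1 − rB₀/P)/ln(1+r)⌉ = 22 payments (last €13.80); total interest = total paid − €1,700.00 = €458.53.
At €122.13/mo: 17 payments (last €111.62); total interest €365.70.
Payments saved = 22 − 17 = 5.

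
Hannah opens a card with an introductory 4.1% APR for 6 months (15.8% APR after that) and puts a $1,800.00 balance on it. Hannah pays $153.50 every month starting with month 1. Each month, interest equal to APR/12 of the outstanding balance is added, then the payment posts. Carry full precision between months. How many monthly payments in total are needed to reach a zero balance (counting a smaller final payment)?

13 months

Promo months 1–6 at r₀ = 4.1%/12 = 0.00341667; months 7+ at r₁ = 15.8%/12 = 0.0131667.
After month 6: iterate B ← B·(1+r₀) − $153.50 for 6 months → $908.31.
Then at r₁ with $153.50/mo: n₂ = −ln(1 − r₁·B/P)/ln(1+r₁) ≈ 6.20 → 7 more payments.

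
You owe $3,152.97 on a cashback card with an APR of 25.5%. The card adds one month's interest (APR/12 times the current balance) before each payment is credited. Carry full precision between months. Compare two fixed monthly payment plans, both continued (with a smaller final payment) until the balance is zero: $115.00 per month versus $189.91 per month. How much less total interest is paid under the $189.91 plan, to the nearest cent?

$848.78

Monthly rate r = 25.5%/12 = 2.125% = 0.02125.
At $115.00/mo: n = ⌈−ln(1 − rB₀/P)/ln(1+r)⌉ = 42 payments (last $63.86); total interest = total paid − $3,152.97 = $1,625.89.
At $189.91/mo: 21 payments (last $131.88); total interest $777.11.
Interest saved = $1,625.89 − $777.11 = $848.78.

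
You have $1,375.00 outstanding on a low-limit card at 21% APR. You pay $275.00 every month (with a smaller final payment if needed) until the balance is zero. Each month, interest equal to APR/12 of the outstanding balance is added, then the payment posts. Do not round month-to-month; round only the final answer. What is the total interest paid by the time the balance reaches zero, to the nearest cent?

$76.95

Monthly rate r = 21%/12 = 1.75% = 0.0175.
Payoff takes n = ⌈−ln(1 − rB₀/P)/ln(1+r)⌉ = ⌈5.278⌉ = 6 payments; the last is $76.95.
Total paid = 5·$275.00 + $76.95 = $1,451.95.
Total interest = total paid − principal = $1,451.95 − $1,375.00 = $76.95.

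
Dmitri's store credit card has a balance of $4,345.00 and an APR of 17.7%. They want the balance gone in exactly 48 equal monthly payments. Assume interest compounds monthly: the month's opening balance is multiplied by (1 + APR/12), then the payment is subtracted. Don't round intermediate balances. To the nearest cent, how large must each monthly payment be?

Monthly rate r = 17.7%/12 = 1.475% = 0.01475.
Level-payment amortization: P = B₀·r / (1 − (1+r)^(−n)) = 4345.00·0.01475 / (1 − 1.01475^(−48)).
Denominator 1 − (1+r)^(−48) = 0.504817691.
P = 64.0887 / 0.504817691 ≈ 126.95.

$126.95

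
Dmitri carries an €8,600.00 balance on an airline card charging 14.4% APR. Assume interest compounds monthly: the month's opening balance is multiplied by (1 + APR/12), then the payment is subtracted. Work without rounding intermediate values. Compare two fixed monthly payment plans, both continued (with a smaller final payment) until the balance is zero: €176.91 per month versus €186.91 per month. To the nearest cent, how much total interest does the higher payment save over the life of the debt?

€397.89

Monthly rate r = 14.4%/12 = 1.2% = 0.012.
At €176.91/mo: n = ⌈−ln(1 − rB₀/P)/ln(1+r)⌉ = 74 payments (last €70.21); total interest = total paid − €8,600.00 = €4,384.64.
At €186.91/mo: 68 payments (last €63.78); total interest €3,986.75.
Interest saved = €4,384.64 − €3,986.75 = €397.89.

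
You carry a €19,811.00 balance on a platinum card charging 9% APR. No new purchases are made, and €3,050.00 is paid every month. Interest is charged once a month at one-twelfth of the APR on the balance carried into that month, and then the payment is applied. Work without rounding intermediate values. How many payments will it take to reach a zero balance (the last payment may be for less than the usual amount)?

Monthly rate r = 9%/12 = 0.75% = 0.0075.
Recurrence: B ← B·(1+r) − €3,050.00.
Month 1: interest €148.58; balance after payment €16,909.58.
Month 2: interest €126.82; balance after payment €13,986.40.
Closed form: n = −ln(1 − rB₀/P)/ln(1+r) = −ln(0.95128)/ln(1.0075) ≈ 6.684, so the balance reaches zero during payment 7.

7 months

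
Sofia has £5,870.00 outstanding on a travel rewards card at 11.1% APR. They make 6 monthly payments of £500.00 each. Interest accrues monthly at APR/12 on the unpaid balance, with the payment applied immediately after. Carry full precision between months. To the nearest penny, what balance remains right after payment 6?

Monthly rate r = 11.1%/12 = 0.925% = 0.00925.
Each month: B ← B·(1+r) − £500.00.
Month 1: interest £54.30; balance after payment £5,424.30.
Month 2: interest £50.17; balance after payment £4,974.47.
Month 3: interest £46.01; balance after payment £4,520.49.
Month 4: interest £41.81; balance after payment £4,062.30.
Month 5: interest £37.58; balance after payment £3,599.88.
Month 6: interest £33.30; balance after payment £3,133.18.

£3,133.18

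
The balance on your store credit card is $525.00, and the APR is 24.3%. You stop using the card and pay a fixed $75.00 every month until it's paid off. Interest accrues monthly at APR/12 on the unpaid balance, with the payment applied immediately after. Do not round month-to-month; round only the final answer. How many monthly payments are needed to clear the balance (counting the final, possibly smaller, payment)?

8 payments

Monthly rate r = 24.3%/12 = 2.025% = 0.02025.
Recurrence: B ← B·(1+r) − $75.00.
Month 1: interest $10.63; balance after payment $460.63.
Month 2: interest $9.33; balance after payment $394.96.
Closed form: n = −ln(1 − rB₀/P)/ln(1+r) = −ln(0.85825)/ln(1.02025) ≈ 7.625, so the balance reaches zero during payment 8.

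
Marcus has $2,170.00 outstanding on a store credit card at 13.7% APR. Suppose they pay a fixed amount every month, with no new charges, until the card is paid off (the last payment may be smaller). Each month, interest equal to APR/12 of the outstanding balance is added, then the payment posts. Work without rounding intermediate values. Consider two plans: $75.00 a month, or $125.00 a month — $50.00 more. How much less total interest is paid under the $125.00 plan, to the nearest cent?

Monthly rate r = 13.7%/12 = 1.14167% = 0.0114167.
At $75.00/mo: n = ⌈−ln(1 − rB₀/P)/ln(1+r)⌉ = 36 payments (last $24.13); total interest = total paid − $2,170.00 = $479.13.
At $125.00/mo: 20 payments (last $57.43); total interest $262.43.
Interest saved = $479.13 − $262.43 = $216.70.

$216.70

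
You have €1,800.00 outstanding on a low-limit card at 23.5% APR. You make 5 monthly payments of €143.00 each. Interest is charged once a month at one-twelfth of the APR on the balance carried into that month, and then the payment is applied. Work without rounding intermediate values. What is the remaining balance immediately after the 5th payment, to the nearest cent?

€1,239.73

Monthly rate r = 23.5%/12 = 1.95833% = 0.0195833.
Each month: B ← B·(1+r) − €143.00.
Month 1: interest €35.25; balance after payment €1,692.25.
Month 2: interest €33.14; balance after payment €1,582.39.
Month 3: interest €30.99; balance after payment €1,470.38.
Month 4: interest €28.79; balance after payment €1,356.17.
Month 5: interest €26.56; balance after payment €1,239.73.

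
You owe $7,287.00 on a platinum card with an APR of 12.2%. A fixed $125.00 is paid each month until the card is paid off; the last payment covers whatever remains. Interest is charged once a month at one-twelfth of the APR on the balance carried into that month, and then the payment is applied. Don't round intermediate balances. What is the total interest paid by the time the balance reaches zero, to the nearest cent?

Monthly rate r = 12.2%/12 = 1.01667% = 0.0101667.
Payoff takes n = ⌈−ln(1 − rB₀/P)/ln(1+r)⌉ = ⌈88.791⌉ = 89 payments; the last is $98.93.
Total paid = 88·$125.00 + $98.93 = $11,098.93.
Total interest = total paid − principal = $11,098.93 − $7,287.00 = $3,811.93.

$3,811.93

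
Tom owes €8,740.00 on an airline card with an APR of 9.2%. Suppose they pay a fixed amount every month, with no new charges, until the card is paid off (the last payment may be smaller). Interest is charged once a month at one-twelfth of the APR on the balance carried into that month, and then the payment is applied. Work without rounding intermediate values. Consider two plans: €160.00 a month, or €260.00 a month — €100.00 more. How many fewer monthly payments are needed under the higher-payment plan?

Monthly rate r = 9.2%/12 = 0.766667% = 0.00766667.
At €160.00/mo: n = ⌈−ln(1 − rB₀/P)/ln(1+r)⌉ = 72 payments (last €8.17); total interest = total paid − €8,740.00 = €2,628.17.
At €260.00/mo: 40 payments (last €5.68); total interest €1,405.68.
Payments saved = 72 − 40 = 32.

32 fewer payments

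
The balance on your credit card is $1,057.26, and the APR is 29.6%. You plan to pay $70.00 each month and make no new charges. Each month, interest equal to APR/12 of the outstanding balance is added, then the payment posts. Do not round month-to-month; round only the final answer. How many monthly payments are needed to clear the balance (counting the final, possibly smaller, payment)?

20 months

Monthly rate r = 29.6%/12 = 2.46667% = 0.0246667.
Recurrence: B ← B·(1+r) − $70.00.
Month 1: interest $26.08; balance after payment $1,013.34.
Month 2: interest $25.00; balance after payment $968.33.
Closed form: n = −ln(1 − rB₀/P)/ln(1+r) = −ln(0.62744)/ln(1.02467) ≈ 19.128, so the balance reaches zero during payment 20.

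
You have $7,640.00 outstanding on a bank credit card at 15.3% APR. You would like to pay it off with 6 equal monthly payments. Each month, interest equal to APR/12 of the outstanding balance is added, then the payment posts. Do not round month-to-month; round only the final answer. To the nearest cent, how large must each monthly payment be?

Monthly rate r = 15.3%/12 = 1.275% = 0.01275.
Level-payment amortization: P = B₀·r / (1 − (1+r)^(−n)) = 7640.00·0.01275 / (1 − 1.01275^(−6)).
Denominator 1 − (1+r)^(−6) = 0.0731990103.
P = 97.41 / 0.0731990103 ≈ 1330.76.

$1,330.76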